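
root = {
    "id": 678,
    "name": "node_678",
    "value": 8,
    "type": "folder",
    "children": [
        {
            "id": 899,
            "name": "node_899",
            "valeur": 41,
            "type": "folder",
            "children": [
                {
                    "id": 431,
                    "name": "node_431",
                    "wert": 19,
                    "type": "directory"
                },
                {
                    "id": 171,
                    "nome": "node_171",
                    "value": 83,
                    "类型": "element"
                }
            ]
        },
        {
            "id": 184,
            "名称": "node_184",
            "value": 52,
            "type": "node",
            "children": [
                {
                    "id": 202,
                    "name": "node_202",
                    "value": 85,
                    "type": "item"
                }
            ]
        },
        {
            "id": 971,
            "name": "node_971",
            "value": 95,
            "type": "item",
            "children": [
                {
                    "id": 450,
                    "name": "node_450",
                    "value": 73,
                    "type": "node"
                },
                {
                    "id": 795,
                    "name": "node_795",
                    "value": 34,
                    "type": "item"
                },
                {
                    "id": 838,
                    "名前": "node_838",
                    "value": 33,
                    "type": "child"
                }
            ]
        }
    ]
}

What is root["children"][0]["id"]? 899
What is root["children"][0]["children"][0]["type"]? "directory"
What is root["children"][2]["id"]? 971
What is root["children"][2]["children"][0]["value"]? 73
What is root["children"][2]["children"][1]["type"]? "item"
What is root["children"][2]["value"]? 95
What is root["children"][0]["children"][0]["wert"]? 19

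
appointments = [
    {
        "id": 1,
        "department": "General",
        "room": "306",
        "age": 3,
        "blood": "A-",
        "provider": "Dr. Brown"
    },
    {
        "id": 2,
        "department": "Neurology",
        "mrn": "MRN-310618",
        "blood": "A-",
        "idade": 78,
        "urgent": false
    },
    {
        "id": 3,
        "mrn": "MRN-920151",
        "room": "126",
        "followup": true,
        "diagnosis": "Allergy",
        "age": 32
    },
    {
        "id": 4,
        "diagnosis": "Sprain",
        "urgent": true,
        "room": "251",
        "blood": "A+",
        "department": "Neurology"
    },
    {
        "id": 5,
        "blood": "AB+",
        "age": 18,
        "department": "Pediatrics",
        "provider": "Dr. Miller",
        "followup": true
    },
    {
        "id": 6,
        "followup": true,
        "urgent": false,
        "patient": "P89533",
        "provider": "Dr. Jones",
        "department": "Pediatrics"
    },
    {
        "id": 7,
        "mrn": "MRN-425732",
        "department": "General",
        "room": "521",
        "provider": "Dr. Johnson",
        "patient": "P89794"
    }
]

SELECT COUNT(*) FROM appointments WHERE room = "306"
1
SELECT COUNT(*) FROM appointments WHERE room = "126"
1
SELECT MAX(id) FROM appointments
7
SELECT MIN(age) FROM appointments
3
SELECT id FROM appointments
[1, 2, 3, 4, 5, 6, 7]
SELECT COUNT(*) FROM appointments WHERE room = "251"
1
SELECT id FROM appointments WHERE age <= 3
[1]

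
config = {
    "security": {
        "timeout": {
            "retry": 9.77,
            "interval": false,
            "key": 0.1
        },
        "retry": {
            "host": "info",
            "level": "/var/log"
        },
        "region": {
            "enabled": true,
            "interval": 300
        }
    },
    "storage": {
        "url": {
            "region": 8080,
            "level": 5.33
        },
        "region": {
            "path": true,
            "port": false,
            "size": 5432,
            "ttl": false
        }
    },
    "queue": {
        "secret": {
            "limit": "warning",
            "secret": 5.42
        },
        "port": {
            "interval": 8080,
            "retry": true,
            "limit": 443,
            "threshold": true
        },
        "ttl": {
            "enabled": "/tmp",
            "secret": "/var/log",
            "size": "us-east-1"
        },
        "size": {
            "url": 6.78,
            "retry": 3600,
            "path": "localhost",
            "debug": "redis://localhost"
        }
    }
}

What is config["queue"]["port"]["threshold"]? True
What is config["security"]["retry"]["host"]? "info"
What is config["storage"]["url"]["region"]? 8080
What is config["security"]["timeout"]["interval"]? False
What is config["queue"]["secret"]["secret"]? 5.42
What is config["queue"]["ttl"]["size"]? "us-east-1"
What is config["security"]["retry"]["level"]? "/var/log"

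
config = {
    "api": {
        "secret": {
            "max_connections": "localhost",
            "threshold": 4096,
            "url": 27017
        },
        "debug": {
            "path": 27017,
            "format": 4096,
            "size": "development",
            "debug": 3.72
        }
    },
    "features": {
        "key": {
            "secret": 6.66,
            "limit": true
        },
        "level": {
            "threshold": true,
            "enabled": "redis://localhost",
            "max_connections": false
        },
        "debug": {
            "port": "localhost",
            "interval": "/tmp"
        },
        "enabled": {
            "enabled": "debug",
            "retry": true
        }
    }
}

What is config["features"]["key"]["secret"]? 6.66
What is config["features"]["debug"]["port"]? "localhost"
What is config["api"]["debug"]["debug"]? 3.72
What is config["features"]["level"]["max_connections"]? False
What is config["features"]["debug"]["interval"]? "/tmp"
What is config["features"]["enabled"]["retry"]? True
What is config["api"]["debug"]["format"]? 4096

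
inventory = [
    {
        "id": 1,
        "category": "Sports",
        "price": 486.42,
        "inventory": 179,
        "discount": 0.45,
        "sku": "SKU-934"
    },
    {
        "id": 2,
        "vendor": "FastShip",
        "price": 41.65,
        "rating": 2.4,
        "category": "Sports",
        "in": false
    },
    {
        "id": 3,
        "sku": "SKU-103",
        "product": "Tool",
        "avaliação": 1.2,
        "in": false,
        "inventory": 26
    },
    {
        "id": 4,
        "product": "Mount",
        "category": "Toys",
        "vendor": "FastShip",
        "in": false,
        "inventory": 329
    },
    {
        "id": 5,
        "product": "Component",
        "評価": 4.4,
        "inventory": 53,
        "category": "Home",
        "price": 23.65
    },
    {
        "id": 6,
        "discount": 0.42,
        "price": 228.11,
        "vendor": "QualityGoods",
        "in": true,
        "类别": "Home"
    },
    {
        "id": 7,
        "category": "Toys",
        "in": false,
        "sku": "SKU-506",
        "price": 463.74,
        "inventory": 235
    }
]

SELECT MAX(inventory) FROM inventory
329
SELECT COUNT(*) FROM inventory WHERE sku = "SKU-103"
1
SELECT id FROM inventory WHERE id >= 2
[2, 3, 4, 5, 6, 7]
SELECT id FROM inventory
[1, 2, 3, 4, 5, 6, 7]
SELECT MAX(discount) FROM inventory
0.45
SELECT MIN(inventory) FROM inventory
26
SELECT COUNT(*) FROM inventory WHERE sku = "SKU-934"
1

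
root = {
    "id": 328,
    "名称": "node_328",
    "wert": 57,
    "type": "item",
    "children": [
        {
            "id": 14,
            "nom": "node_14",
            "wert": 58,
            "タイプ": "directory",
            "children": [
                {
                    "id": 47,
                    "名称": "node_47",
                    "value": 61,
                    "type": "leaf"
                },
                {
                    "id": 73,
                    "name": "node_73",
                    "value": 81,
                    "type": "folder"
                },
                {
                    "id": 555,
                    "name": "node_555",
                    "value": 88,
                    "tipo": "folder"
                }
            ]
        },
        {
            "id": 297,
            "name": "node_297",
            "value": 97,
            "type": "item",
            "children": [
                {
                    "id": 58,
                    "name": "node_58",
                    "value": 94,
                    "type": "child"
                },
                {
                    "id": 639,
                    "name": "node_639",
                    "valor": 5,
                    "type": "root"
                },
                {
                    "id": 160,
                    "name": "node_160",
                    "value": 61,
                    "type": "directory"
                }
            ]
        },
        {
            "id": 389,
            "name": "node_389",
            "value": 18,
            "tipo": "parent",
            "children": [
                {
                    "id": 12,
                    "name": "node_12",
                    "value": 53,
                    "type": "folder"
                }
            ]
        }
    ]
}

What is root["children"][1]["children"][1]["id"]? 639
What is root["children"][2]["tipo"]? "parent"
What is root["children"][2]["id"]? 389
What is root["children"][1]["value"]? 97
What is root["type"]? "item"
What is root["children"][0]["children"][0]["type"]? "leaf"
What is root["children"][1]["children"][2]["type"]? "directory"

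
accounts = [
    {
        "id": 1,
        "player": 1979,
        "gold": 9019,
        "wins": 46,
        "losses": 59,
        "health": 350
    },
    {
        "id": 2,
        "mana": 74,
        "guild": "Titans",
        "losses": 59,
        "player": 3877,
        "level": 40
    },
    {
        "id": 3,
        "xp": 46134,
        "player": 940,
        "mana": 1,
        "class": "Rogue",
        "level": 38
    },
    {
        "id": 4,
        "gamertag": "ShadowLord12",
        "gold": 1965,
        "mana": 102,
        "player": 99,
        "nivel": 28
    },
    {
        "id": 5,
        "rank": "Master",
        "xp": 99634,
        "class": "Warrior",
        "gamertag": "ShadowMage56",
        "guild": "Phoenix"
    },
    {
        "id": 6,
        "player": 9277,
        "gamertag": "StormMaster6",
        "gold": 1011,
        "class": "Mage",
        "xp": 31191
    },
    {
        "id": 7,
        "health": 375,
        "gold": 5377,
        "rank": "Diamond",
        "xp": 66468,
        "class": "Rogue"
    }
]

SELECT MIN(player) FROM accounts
99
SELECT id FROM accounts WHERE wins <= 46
[1]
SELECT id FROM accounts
[1, 2, 3, 4, 5, 6, 7]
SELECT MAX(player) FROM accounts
9277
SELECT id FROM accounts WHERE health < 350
[]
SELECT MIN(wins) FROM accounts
46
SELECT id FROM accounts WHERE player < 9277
[1, 2, 3, 4]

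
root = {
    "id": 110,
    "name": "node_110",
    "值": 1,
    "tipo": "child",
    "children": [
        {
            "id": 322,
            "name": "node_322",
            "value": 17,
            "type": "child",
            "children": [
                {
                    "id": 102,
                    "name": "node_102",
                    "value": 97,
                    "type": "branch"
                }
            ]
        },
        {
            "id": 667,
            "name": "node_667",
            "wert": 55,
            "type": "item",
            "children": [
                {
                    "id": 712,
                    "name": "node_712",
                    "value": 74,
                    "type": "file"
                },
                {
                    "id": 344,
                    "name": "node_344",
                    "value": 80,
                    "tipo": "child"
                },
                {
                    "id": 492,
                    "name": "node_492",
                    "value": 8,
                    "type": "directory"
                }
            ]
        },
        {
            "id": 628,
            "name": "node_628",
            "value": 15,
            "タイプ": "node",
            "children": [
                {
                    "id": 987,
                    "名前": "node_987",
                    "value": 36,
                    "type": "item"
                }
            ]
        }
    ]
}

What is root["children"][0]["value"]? 17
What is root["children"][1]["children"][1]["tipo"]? "child"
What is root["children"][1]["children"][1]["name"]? "node_344"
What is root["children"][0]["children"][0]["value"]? 97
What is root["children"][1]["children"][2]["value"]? 8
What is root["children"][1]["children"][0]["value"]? 74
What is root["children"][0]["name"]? "node_322"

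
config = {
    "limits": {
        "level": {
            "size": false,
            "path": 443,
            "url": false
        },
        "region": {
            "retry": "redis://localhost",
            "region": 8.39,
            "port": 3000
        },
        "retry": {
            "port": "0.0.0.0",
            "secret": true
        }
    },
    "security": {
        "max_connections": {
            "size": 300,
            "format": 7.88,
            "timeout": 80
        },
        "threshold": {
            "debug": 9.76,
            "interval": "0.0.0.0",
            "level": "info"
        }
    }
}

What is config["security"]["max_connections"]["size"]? 300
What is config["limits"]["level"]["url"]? False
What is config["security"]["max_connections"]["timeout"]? 80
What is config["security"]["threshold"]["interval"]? "0.0.0.0"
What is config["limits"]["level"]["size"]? False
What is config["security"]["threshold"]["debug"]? 9.76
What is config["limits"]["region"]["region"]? 8.39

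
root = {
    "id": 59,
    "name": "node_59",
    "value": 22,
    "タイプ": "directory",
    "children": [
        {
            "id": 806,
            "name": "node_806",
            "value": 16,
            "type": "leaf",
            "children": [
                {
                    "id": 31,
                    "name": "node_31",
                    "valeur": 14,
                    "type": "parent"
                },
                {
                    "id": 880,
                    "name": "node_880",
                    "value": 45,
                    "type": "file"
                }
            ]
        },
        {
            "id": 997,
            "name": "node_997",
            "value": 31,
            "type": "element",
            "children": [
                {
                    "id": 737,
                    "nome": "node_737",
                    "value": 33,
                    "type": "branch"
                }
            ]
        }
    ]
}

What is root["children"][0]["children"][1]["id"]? 880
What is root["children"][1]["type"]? "element"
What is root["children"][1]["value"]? 31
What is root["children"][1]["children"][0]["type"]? "branch"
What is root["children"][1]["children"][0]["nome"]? "node_737"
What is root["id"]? 59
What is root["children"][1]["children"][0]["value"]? 33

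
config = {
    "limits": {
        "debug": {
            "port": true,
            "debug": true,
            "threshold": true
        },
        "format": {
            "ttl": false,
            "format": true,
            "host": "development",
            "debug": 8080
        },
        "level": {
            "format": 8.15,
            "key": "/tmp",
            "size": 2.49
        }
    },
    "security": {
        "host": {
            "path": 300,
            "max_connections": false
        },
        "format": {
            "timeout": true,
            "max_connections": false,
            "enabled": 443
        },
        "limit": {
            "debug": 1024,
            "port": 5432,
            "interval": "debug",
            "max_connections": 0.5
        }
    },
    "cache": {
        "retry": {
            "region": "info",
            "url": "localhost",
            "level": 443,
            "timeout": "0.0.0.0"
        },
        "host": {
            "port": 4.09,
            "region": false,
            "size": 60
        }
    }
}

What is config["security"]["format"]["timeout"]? True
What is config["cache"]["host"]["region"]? False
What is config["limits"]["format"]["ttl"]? False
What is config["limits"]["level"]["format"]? 8.15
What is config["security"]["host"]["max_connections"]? False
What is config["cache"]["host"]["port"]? 4.09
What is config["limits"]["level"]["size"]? 2.49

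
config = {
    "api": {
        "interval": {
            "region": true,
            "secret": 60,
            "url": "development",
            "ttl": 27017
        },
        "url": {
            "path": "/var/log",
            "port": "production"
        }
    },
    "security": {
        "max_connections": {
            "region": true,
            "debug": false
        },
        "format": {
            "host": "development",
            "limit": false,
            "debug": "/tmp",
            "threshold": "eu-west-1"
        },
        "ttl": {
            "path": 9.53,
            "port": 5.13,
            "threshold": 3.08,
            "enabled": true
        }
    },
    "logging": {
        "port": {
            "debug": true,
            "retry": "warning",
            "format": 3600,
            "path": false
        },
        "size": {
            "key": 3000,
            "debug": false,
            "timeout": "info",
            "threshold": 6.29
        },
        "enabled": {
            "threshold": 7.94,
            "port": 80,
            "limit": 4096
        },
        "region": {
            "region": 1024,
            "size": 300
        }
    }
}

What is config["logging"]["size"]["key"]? 3000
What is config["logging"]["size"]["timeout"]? "info"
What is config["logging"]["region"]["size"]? 300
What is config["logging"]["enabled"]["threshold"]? 7.94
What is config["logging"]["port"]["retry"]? "warning"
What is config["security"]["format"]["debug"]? "/tmp"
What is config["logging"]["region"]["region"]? 1024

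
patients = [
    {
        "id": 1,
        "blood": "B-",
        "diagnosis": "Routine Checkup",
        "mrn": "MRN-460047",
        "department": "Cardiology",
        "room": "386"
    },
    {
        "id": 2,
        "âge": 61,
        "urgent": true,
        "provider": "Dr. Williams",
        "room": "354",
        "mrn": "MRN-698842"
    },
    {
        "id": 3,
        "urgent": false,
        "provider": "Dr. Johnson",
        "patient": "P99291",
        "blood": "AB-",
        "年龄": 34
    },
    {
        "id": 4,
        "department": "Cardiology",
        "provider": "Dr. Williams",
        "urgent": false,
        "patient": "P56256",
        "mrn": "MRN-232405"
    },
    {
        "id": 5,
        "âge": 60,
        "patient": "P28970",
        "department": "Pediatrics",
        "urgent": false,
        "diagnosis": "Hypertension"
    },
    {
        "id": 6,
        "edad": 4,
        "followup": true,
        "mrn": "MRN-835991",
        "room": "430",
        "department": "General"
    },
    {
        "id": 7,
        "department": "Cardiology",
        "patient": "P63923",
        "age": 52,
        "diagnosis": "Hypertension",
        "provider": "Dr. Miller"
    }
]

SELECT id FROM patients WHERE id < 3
[1, 2]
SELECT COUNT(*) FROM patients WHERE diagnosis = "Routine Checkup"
1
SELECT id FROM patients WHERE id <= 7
[1, 2, 3, 4, 5, 6, 7]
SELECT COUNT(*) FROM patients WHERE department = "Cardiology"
3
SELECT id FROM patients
[1, 2, 3, 4, 5, 6, 7]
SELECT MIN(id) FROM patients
1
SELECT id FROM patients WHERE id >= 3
[3, 4, 5, 6, 7]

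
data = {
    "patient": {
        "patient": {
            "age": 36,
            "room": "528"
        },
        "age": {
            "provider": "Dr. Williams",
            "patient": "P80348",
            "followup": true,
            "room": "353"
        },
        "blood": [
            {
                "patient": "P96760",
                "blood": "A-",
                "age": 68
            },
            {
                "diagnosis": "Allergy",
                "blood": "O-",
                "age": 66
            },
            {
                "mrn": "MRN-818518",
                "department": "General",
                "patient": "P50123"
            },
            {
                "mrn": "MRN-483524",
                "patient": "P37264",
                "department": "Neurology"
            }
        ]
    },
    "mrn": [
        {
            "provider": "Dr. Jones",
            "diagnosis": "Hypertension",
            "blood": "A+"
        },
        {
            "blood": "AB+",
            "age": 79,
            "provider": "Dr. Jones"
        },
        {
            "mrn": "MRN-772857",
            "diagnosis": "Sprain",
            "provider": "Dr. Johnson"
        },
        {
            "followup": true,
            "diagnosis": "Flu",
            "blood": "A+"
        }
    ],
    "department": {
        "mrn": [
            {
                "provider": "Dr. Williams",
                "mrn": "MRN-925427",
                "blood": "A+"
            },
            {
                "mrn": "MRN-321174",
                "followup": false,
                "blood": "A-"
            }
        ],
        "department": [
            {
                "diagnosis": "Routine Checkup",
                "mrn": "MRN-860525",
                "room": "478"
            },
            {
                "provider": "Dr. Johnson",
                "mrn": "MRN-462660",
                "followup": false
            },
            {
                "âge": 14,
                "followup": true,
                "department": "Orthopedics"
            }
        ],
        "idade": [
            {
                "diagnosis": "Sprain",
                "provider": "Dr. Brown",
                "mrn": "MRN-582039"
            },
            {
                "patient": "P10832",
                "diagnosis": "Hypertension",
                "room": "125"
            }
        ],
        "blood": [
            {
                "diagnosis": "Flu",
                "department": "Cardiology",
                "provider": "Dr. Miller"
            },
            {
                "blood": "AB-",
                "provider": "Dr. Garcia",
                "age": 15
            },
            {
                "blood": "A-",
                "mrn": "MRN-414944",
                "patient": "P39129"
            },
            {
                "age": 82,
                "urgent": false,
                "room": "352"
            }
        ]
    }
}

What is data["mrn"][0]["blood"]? "A+"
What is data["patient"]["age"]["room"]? "353"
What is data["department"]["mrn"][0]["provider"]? "Dr. Williams"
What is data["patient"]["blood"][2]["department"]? "General"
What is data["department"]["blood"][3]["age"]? 82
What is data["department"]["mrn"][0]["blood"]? "A+"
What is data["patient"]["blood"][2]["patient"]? "P50123"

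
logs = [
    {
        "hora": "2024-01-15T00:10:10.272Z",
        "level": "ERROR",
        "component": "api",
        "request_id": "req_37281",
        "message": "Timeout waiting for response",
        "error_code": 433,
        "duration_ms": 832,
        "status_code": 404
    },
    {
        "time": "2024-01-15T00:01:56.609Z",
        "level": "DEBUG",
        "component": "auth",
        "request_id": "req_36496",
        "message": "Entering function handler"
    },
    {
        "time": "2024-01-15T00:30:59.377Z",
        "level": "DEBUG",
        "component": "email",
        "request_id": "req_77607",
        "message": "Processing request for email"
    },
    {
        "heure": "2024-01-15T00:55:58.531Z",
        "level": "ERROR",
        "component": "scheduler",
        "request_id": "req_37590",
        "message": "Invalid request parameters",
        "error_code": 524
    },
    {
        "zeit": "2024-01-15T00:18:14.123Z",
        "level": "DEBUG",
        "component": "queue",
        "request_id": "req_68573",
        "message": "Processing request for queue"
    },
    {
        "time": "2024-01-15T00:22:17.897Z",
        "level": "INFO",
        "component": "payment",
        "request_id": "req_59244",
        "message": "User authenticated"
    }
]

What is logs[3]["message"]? "Invalid request parameters"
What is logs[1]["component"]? "auth"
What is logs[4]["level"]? "DEBUG"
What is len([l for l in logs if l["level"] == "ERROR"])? 2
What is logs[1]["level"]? "DEBUG"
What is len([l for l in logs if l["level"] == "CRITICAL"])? 0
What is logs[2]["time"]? "2024-01-15T00:30:59.377Z"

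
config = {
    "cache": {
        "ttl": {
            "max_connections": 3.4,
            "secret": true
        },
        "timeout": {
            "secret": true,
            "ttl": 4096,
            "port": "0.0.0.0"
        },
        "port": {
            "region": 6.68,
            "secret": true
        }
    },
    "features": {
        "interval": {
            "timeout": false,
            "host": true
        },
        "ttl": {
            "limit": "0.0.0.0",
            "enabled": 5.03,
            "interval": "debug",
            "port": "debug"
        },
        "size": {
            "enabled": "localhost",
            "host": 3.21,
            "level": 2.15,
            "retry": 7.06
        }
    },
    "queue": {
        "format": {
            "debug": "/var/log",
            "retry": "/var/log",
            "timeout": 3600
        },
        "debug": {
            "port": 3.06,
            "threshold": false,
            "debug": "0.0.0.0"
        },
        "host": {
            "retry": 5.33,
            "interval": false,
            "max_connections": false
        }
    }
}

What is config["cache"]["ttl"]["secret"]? True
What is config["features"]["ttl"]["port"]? "debug"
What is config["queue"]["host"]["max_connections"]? False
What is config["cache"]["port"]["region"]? 6.68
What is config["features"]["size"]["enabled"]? "localhost"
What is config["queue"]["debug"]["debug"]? "0.0.0.0"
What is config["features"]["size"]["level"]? 2.15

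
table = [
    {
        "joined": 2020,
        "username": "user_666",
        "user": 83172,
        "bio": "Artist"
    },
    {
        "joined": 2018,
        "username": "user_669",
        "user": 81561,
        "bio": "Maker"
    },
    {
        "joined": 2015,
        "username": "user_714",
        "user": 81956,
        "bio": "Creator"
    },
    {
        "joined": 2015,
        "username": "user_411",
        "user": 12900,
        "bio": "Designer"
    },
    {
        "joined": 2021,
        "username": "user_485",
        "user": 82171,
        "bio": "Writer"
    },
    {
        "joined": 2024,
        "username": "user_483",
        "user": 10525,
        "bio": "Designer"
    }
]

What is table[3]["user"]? 12900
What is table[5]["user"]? 10525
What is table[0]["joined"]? 2020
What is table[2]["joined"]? 2015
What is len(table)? 6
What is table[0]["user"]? 83172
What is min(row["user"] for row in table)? 10525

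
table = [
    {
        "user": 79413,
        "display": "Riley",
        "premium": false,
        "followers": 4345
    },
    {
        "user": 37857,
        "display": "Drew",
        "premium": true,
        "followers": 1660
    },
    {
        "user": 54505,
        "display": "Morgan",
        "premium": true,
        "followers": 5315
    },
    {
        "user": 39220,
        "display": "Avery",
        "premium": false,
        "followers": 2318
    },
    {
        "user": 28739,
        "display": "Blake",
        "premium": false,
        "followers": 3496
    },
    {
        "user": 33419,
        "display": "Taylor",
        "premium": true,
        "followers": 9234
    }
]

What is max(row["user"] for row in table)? 79413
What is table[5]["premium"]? True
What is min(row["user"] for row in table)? 28739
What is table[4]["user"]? 28739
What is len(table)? 6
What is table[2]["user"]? 54505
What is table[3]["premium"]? False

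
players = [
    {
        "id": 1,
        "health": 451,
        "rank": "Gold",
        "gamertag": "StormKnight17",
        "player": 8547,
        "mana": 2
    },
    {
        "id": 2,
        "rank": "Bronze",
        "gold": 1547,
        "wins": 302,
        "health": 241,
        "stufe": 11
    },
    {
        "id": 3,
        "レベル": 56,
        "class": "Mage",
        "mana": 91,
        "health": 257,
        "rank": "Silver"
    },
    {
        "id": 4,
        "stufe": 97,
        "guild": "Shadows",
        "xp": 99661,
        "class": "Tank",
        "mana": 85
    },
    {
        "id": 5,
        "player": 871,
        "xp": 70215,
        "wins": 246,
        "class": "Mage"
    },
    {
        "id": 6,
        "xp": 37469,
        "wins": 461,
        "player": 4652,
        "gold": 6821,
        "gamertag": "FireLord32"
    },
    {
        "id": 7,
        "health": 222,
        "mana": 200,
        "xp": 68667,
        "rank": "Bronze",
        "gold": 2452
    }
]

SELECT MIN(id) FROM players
1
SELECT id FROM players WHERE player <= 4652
[5, 6]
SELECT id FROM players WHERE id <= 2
[1, 2]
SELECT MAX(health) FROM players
451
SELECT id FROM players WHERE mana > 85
[3, 7]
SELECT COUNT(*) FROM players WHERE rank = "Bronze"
2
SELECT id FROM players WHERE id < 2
[1]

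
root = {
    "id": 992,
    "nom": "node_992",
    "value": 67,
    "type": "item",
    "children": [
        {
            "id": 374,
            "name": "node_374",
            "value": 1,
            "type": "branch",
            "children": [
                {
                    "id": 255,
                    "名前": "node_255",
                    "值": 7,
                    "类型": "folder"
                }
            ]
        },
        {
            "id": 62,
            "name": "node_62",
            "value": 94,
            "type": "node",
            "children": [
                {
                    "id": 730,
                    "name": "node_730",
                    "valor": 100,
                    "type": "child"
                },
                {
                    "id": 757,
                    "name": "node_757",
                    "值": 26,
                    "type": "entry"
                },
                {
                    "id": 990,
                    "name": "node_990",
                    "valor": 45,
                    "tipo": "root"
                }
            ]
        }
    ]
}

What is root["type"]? "item"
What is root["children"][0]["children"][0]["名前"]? "node_255"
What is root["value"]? 67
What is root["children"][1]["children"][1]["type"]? "entry"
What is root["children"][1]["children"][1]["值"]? 26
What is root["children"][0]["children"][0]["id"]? 255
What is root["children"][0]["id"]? 374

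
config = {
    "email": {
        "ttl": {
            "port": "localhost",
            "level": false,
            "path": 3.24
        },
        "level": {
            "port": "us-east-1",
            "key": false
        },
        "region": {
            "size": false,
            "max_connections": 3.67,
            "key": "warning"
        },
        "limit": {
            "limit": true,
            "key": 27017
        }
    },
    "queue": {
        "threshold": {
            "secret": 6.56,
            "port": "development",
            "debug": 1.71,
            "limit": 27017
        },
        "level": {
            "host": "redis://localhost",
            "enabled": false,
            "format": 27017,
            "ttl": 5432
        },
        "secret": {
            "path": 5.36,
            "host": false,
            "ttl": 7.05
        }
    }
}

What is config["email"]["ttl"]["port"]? "localhost"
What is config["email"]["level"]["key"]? False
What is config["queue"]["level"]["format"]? 27017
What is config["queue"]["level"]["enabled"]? False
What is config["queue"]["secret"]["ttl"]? 7.05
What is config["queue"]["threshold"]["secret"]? 6.56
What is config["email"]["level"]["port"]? "us-east-1"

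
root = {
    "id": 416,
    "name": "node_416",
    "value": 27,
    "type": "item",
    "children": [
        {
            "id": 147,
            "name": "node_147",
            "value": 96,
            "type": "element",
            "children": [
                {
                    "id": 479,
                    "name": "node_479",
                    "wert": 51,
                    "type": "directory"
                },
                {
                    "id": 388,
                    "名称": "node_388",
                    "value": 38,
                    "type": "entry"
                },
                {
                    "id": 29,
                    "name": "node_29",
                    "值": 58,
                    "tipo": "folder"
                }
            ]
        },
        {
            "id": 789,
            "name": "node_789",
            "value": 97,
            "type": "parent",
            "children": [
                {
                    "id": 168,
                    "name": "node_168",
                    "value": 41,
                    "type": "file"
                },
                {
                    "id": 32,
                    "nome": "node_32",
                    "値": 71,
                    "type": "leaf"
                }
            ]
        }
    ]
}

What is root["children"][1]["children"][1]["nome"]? "node_32"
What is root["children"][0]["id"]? 147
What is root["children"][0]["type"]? "element"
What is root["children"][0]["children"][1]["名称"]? "node_388"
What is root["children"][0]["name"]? "node_147"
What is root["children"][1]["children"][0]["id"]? 168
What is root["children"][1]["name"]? "node_789"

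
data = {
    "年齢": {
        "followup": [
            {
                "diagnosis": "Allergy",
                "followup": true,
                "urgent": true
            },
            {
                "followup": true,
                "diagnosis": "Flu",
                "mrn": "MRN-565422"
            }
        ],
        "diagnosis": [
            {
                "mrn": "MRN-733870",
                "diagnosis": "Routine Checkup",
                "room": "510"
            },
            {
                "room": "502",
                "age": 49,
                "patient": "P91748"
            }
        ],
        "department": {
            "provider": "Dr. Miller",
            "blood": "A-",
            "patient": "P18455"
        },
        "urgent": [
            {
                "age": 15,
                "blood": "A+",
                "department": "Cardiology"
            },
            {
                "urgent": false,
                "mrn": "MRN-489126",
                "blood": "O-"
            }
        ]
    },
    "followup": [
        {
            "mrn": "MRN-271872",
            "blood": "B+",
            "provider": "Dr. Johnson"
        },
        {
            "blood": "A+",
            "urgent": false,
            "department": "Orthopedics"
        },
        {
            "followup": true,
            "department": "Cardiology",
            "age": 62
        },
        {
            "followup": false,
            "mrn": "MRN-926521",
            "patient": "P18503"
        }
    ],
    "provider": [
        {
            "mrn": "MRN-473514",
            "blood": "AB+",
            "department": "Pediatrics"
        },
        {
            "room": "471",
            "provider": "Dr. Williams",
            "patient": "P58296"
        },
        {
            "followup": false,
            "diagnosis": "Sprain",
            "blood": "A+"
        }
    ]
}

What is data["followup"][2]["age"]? 62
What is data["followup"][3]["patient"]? "P18503"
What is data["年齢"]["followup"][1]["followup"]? True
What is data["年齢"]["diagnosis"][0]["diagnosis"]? "Routine Checkup"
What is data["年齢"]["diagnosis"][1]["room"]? "502"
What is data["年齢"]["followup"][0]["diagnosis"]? "Allergy"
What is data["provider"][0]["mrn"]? "MRN-473514"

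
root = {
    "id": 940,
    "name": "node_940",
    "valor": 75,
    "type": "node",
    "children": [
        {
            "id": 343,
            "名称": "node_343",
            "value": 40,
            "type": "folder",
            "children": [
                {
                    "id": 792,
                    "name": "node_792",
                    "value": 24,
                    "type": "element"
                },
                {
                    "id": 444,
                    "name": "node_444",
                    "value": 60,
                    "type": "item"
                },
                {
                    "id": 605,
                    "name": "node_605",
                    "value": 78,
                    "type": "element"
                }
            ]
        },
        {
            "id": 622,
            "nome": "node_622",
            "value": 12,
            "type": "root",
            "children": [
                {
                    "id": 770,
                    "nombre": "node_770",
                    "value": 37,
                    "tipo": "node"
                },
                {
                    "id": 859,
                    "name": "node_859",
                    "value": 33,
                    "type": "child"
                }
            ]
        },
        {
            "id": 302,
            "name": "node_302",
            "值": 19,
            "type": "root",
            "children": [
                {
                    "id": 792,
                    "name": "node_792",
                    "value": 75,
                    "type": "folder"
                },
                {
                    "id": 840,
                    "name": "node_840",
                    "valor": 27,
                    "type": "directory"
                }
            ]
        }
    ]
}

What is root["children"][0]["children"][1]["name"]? "node_444"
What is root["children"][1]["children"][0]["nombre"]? "node_770"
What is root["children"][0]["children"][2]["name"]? "node_605"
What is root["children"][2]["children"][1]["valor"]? 27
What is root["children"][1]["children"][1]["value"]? 33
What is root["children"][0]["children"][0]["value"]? 24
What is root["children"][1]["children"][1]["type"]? "child"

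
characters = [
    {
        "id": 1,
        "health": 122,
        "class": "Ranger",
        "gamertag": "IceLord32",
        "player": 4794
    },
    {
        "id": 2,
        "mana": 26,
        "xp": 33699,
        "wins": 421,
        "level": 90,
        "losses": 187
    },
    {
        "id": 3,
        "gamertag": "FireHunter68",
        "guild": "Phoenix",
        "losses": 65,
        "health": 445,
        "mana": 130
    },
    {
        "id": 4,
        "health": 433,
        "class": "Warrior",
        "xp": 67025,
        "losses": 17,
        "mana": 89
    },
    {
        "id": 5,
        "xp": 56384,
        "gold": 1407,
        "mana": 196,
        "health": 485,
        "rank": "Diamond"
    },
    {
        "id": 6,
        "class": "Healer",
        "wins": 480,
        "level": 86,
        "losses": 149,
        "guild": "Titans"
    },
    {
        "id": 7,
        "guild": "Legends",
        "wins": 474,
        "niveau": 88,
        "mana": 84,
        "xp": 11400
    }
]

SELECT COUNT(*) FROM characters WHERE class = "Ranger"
1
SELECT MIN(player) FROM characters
4794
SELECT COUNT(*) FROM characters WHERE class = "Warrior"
1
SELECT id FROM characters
[1, 2, 3, 4, 5, 6, 7]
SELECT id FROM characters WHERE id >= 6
[6, 7]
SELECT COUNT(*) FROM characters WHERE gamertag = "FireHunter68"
1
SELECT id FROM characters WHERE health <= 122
[1]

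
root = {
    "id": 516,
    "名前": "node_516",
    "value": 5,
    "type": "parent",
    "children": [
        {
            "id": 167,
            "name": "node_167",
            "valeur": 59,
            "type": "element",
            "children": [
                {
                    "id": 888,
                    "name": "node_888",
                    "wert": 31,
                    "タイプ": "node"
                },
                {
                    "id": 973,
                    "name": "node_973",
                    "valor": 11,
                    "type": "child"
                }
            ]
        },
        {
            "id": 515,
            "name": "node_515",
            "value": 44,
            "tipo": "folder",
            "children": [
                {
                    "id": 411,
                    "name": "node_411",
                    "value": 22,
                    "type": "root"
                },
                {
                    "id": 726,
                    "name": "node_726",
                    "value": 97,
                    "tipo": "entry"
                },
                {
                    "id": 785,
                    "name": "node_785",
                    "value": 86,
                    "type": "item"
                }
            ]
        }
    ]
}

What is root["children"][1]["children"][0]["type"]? "root"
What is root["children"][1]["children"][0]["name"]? "node_411"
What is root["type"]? "parent"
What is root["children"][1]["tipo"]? "folder"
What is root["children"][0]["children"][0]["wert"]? 31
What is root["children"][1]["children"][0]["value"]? 22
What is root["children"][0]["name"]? "node_167"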